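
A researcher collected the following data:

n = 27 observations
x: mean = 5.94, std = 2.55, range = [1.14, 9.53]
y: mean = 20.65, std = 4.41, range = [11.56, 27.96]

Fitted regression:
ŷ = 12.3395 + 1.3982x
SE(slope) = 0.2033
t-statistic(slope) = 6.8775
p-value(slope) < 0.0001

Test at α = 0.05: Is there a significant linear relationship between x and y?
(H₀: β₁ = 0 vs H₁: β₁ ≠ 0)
Reject H₀: p-value < 0.0001 < α = 0.05. The linear relationship is significant at the 5% level.

Hypothesis test for the slope coefficient:

H₀: β₁ = 0 (no linear relationship)
H₁: β₁ ≠ 0 (linear relationship exists)

Test statistic: t = β̂₁ / SE(β̂₁) = 1.3982 / 0.2033 = 6.8775

The p-value (<0.0001) is the probability, under H₀, of a t-statistic at least as extreme as |t| = 6.8775 (two-sided, df = n − 2 = 25).

Decision rule: reject H₀ if p-value < α.
p-value < 0.0001 < α = 0.05 → reject H₀.

At α = 0.05 the data do provide convincing evidence of a nonzero slope.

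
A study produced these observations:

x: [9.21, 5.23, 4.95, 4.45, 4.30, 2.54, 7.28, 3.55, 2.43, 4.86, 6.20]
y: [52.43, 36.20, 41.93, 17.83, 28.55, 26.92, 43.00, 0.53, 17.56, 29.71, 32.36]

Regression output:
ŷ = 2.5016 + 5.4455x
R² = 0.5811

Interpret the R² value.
The model explains 58.11% of the variance in y (R² = 0.5811), leaving 41.89% unexplained; the fit is moderate.

R² (coefficient of determination) measures the proportion of variance in y explained by the regression model.

Here R² = 0.5811:
- Explained: 58.11% of the variation in y
- Unexplained (residual): 100% − 58.11% = 41.89%
- Rule of thumb (below 0.3 weak; 0.3 to below 0.7 moderate; 0.7 and above strong) → moderate

Note: R² says nothing about causation, and a high R² does not by itself mean the linear form is appropriate — check the residuals.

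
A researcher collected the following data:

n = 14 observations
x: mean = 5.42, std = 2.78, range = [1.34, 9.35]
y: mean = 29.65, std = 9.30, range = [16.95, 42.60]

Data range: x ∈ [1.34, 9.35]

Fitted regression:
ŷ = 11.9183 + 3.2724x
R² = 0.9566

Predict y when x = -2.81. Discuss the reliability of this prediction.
The equation gives ŷ = 2.7229; however x = -2.81 is 4.15 units below the observed range, so this extrapolated value should not be trusted.

Prediction calculation:
ŷ = 11.9183 + 3.2724 × (-2.81)
ŷ = 2.7229

Reliability:
- Data range: x ∈ [1.34, 9.35]
- Prediction point: x = -2.81 is 4.15 units below the observed range → this is EXTRAPOLATION, not interpolation

Why that matters here:
- R² describes fit only over the sampled x values; it says nothing about behaviour beyond them
- The linear relationship may not hold outside the observed range

The R² = 0.9566 only validates the fit within [1.34, 9.35]; treat ŷ = 2.7229 with caution.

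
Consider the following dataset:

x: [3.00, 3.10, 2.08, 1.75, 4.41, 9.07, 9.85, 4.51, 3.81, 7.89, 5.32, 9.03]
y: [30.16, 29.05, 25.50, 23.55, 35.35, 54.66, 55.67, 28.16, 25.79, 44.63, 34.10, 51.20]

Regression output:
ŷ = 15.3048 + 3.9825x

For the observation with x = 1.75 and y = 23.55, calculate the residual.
Residual = 1.2758

The residual is the difference between the actual value and the predicted value:

Residual = y - ŷ

Step 1: Calculate predicted value
ŷ = 15.3048 + 3.9825 × 1.75
ŷ = 22.2742

Step 2: Calculate residual
Residual = 23.55 - 22.2742
Residual = 1.2758

Interpretation: the model underestimates the actual value by 1.2758 at this point (positive residual → observation lies above the fitted line).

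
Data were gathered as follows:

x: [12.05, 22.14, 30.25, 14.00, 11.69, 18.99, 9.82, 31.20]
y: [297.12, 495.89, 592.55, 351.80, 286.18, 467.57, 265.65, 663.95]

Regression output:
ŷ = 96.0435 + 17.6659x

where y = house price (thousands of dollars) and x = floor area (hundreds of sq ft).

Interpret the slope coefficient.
For each additional hundred sq ft of floor area, predicted house price increases by approximately 17.6659 thousand dollars.

The slope β₁ = 17.6659 gives the rate at which the fitted house price changes with floor area.

Interpretation:
- Floor area up by 1 hundred sq ft → predicted house price increases by 17.6659 thousand dollars
- The effect is assumed constant over the observed range of x (linearity)
- The slope describes association in these data, not necessarily a causal effect

(β₀ = 96.0435 is the fitted value at x = 0 and is not part of the slope interpretation.)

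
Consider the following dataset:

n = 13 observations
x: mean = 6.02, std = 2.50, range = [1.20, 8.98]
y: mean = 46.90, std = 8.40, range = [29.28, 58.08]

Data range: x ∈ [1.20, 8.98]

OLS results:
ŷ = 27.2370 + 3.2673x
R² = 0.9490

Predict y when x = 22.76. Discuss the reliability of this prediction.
The equation gives ŷ = 101.6007; however x = 22.76 is 13.78 units above the observed range, so this extrapolated value should not be trusted.

Prediction calculation:
ŷ = 27.2370 + 3.2673 × 22.76
ŷ = 101.6007

Reliability:
- Data range: x ∈ [1.20, 8.98]
- Prediction point: x = 22.76 is 13.78 units above the observed range → this is EXTRAPOLATION, not interpolation

Why that matters here:
- R² describes fit only over the sampled x values; it says nothing about behaviour beyond them
- Real relationships often flatten, saturate, or turn nonlinear at extremes
- There are no observations near this x to validate the fitted line there

The R² = 0.9490 only validates the fit within [1.20, 8.98]; treat ŷ = 101.6007 with caution.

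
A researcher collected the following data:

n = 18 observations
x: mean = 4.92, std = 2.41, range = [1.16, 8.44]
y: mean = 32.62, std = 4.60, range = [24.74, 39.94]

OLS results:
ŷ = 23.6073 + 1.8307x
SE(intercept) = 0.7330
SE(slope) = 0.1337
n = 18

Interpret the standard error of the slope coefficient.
SE(slope) = 0.1337 measures the uncertainty in the estimated slope. The coefficient is estimated precisely (SE/|β̂₁| = 7.3%).

SE(β̂₁) = s / √Sxx, where s is the residual standard deviation and Sxx = Σ(x − x̄)². It is the yardstick for how far β̂₁ = 1.8307 could plausibly be from the true slope.

Relative precision:
- SE / |β̂₁| = 0.1337 / 1.8307 = 7.3%
- Rule of thumb (under 20%: precise; 20% to under 50%: moderately precise; 50% or more: imprecise) → precise

Rough 95% range (±2 SE): 1.8307 ± 0.2674 → (1.5633, 2.0981).

What drives SE(β̂₁): more residual scatter → larger SE.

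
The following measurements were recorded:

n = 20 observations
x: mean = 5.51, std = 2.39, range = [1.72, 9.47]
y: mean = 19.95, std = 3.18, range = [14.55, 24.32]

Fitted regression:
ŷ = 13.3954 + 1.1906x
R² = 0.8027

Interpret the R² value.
About 80.27% of the variability in y is accounted for by the regression on x (R² = 0.8027) — a strong linear fit.

R² (coefficient of determination) measures the proportion of variance in y explained by the regression model.

Here R² = 0.8027:
- Explained: 80.27% of the variation in y
- Unexplained (residual): 100% − 80.27% = 19.73%
- Rule of thumb (below 0.3 weak; 0.3 to below 0.7 moderate; 0.7 and above strong) → strong

Note: R² never decreases when predictors are added, so it should not be used alone to compare models of different size.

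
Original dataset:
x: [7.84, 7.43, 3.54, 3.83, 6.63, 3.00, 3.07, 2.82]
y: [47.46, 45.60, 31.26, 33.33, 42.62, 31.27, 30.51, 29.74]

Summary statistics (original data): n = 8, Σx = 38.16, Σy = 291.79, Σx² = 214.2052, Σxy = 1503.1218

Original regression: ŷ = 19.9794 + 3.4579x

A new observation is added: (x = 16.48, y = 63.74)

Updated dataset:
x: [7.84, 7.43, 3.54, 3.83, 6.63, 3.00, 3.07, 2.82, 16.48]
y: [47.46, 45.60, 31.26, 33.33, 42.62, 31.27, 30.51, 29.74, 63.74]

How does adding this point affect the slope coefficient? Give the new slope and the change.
New slope β₁ = 2.5644 versus 3.4579 before: a change of -0.8935 (-25.8%).

x = 16.48 lies well outside the original x-range [2.82, 7.84] (x̄ ≈ 4.77), so this observation has high leverage and can move the slope substantially.

Step 1: Update the sums with the new point (n goes from 8 to 9)
Σx  = 38.16 + 16.48 = 54.64
Σy  = 291.79 + 63.74 = 355.53
Σx² = 214.2052 + 16.48² = 214.2052 + 271.5904 = 485.7956
Σxy = 1503.1218 + 16.48×63.74 = 1503.1218 + 1050.4352 = 2553.5570

Step 2: Recompute the slope with b₁ = (nΣxy − ΣxΣy) / (nΣx² − (Σx)²)
Numerator   = 9×2553.5570 − 54.64×355.53 = 22982.0130 − 19426.1592 = 3555.8538
Denominator = 9×485.7956 − 54.64² = 4372.1604 − 2985.5296 = 1386.6308
b₁(new) = 3555.8538 / 1386.6308 = 2.5644

(Same formula on the original sums: (8×1503.1218 − 38.16×291.79) / (8×214.2052 − 38.16²) = 890.2680 / 257.4560 = 3.4579, matching the given fit.)

Step 3: Change in slope
Δβ₁ = 2.5644 − 3.4579 = -0.8935
Relative change = -0.8935 / 3.4579 × 100% = -25.8%
→ the slope decreases when the point is added.

A high-leverage point only changes the slope if it is off the original line; here y = 63.74 is below the original trend, so the slope decreases.
In practice: investigate whether it comes from the same population as the rest of the sample.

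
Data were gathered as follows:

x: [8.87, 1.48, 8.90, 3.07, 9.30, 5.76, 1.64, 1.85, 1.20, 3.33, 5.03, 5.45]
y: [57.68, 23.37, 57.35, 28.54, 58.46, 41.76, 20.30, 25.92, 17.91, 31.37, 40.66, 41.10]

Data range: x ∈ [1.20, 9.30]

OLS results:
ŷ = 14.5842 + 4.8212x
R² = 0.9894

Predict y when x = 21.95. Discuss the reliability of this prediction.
The equation gives ŷ = 120.4095; however x = 21.95 is 12.65 units above the observed range, so this extrapolated value should not be trusted.

Prediction calculation:
ŷ = 14.5842 + 4.8212 × 21.95
ŷ = 120.4095

Reliability:
- Data range: x ∈ [1.20, 9.30]
- Prediction point: x = 21.95 is 12.65 units above the observed range → this is EXTRAPOLATION, not interpolation

Why that matters here:
- The standard error of prediction grows with (x − x̄)², and x = 21.95 is far from x̄ = 4.66
- Real relationships often flatten, saturate, or turn nonlinear at extremes

The R² = 0.9894 only validates the fit within [1.20, 9.30]; treat ŷ = 120.4095 with caution.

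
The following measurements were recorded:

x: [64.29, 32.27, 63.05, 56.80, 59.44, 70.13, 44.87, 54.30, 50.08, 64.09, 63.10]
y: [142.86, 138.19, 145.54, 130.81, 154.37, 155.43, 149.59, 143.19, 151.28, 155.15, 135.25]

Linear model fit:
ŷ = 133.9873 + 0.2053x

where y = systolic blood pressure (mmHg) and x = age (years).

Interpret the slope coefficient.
An increase of one year in age is associated with a 0.2053 mmHg increase in predicted blood pressure.

β₁ = 0.2053 is the change in predicted blood pressure (mmHg) per additional year of age.

Interpretation:
- Age up by 1 year → predicted blood pressure increases by 0.2053 mmHg
- The effect is assumed constant over the observed range of x (linearity)
- The sign (+) gives the direction; the magnitude 0.2053 gives the size of the effect per year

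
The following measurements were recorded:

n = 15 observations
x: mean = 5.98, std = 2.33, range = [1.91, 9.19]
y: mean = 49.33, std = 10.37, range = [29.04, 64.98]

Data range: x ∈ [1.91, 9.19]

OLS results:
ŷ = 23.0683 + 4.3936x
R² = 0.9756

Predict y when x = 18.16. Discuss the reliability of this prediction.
ŷ = 102.8561, but this is extrapolation (above the data range [1.91, 9.19]) and may be unreliable.

Prediction calculation:
ŷ = 23.0683 + 4.3936 × 18.16
ŷ = 102.8561

Reliability:
- Data range: x ∈ [1.91, 9.19]
- Prediction point: x = 18.16 is 8.97 units above the observed range → this is EXTRAPOLATION, not interpolation

Why that matters here:
- R² describes fit only over the sampled x values; it says nothing about behaviour beyond them
- The standard error of prediction grows with (x − x̄)², and x = 18.16 is far from x̄ = 5.98

A defensible statement: 'if the linear trend continued to x = 18.16, y would be about 102.8561' — the premise is untested.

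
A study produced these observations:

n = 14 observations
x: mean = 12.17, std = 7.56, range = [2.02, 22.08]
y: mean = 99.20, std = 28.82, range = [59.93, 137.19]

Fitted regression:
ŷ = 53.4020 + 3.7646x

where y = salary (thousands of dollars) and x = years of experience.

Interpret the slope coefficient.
An increase of one year in experience is associated with a 3.7646 thousand dollars increase in predicted salary.

The slope coefficient β₁ = 3.7646 represents the marginal effect of experience on salary.

Interpretation:
- Experience up by 1 year → predicted salary increases by 3.7646 thousand dollars
- This is a linear approximation: the same per-unit change is assumed across the whole observed x range
- The slope describes association in these data, not necessarily a causal effect

(β₀ = 53.4020 is the fitted value at x = 0 and is not part of the slope interpretation.)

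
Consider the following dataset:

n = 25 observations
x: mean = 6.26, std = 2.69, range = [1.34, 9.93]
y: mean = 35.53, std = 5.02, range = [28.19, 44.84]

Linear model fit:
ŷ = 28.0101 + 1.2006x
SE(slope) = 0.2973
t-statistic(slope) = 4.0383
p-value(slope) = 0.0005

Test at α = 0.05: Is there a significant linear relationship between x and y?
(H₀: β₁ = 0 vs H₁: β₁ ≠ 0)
Reject H₀: p-value = 0.0005 < α = 0.05. The linear relationship is significant at the 5% level.

Hypothesis test for the slope coefficient:

H₀: β₁ = 0 (no linear relationship)
H₁: β₁ ≠ 0 (linear relationship exists)

Test statistic: t = β̂₁ / SE(β̂₁) = 1.2006 / 0.2973 = 4.0383

p = 0.0005: how often a slope estimate this far from 0 (in SE units) would arise by chance if β₁ were truly 0.

Decision rule: reject H₀ if p-value < α.
p-value = 0.0005 < α = 0.05 → reject H₀.

At α = 0.05 the data do provide convincing evidence of a nonzero slope.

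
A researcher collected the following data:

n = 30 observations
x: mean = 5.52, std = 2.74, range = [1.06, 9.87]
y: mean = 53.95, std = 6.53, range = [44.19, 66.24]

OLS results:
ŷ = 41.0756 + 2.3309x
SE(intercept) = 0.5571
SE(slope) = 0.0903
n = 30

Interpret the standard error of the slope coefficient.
SE(slope) = 0.0903 measures the uncertainty in the estimated slope. The coefficient is estimated precisely (SE/|β̂₁| = 3.9%).

SE(β̂₁) = s / √Sxx, where s is the residual standard deviation and Sxx = Σ(x − x̄)². It is the yardstick for how far β̂₁ = 2.3309 could plausibly be from the true slope.

Relative precision:
- SE / |β̂₁| = 0.0903 / 2.3309 = 3.9%
- Rule of thumb (under 20%: precise; 20% to under 50%: moderately precise; 50% or more: imprecise) → precise

Link to the t-test: t = β̂₁ / SE(β̂₁) = 2.3309 / 0.0903 = 25.8128, the statistic for H₀: β₁ = 0.

What drives SE(β̂₁): larger n (here n = 30) → smaller SE; more residual scatter → larger SE; wider spread of x values → smaller SE.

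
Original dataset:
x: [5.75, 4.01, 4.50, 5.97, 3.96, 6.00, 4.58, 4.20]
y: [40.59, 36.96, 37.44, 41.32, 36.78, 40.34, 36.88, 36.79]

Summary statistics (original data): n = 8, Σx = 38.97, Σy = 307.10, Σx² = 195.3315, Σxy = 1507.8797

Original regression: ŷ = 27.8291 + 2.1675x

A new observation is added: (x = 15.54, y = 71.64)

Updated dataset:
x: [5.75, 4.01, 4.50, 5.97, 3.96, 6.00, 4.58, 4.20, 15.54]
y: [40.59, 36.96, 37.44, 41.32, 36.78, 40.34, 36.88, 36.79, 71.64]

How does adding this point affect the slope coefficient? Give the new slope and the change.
New slope β₁ = 3.0679 versus 2.1675 before: a change of +0.9004 (+41.5%).

x = 15.54 lies well outside the original x-range [3.96, 6.00] (x̄ ≈ 4.87), so this observation has high leverage and can move the slope substantially.

Step 1: Update the sums with the new point (n goes from 8 to 9)
Σx  = 38.97 + 15.54 = 54.51
Σy  = 307.10 + 71.64 = 378.74
Σx² = 195.3315 + 15.54² = 195.3315 + 241.4916 = 436.8231
Σxy = 1507.8797 + 15.54×71.64 = 1507.8797 + 1113.2856 = 2621.1653

Step 2: Recompute the slope with b₁ = (nΣxy − ΣxΣy) / (nΣx² − (Σx)²)
Numerator   = 9×2621.1653 − 54.51×378.74 = 23590.4877 − 20645.1174 = 2945.3703
Denominator = 9×436.8231 − 54.51² = 3931.4079 − 2971.3401 = 960.0678
b₁(new) = 2945.3703 / 960.0678 = 3.0679

(Same formula on the original sums: (8×1507.8797 − 38.97×307.10) / (8×195.3315 − 38.97²) = 95.3506 / 43.9911 = 2.1675, matching the given fit.)

Step 3: Change in slope
Δβ₁ = 3.0679 − 2.1675 = +0.9004
Relative change = +0.9004 / 2.1675 × 100% = +41.5%
→ the slope increases when the point is added.

Because the point sits above the extension of the original line at a high-leverage x, it tilts the fit up.
In practice: examine leverage (hᵢ) and Cook's distance rather than deleting it automatically; refit with and without it and report both if conclusions differ.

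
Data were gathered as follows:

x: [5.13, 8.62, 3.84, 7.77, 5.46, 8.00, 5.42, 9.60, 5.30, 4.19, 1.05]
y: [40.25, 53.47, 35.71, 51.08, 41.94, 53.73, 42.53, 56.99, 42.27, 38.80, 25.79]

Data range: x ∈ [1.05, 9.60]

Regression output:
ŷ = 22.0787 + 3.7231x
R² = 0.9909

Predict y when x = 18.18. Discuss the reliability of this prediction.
The equation gives ŷ = 89.7647; however x = 18.18 is 8.58 units above the observed range, so this extrapolated value should not be trusted.

Prediction calculation:
ŷ = 22.0787 + 3.7231 × 18.18
ŷ = 89.7647

Reliability:
- Data range: x ∈ [1.05, 9.60]
- Prediction point: x = 18.18 is 8.58 units above the observed range → this is EXTRAPOLATION, not interpolation

Why that matters here:
- R² describes fit only over the sampled x values; it says nothing about behaviour beyond them
- The linear relationship may not hold outside the observed range
- The standard error of prediction grows with (x − x̄)², and x = 18.18 is far from x̄ = 5.85

A defensible statement: 'if the linear trend continued to x = 18.18, y would be about 89.7647' — the premise is untested.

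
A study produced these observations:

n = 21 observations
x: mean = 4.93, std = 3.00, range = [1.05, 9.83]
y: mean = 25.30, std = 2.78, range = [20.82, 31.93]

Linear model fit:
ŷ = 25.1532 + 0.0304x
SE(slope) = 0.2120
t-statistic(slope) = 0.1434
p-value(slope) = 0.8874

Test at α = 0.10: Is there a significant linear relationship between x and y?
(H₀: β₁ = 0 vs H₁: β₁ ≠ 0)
p-value = 0.8874 ≥ α = 0.10, so we fail to reject H₀. The relationship is not significant.

Hypothesis test for the slope coefficient:

H₀: β₁ = 0 (no linear relationship)
H₁: β₁ ≠ 0 (linear relationship exists)

Test statistic: t = β̂₁ / SE(β̂₁) = 0.0304 / 0.2120 = 0.1434

The p-value (0.8874) is the probability, under H₀, of a t-statistic at least as extreme as |t| = 0.1434 (two-sided, df = n − 2 = 19).

Decision rule: reject H₀ if p-value < α.
p-value = 0.8874 ≥ α = 0.10 → fail to reject H₀.

There is not sufficient evidence at the 10% significance level to conclude that a linear relationship exists between x and y.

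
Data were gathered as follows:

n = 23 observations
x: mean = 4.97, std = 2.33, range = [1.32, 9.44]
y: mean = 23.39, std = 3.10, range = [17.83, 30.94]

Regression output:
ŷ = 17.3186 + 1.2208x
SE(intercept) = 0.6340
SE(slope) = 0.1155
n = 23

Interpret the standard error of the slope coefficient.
The slope 1.2208 is pinned down to within about ±0.1155 (one SE) by these data — relative uncertainty 9.5%, i.e. precise.

SE(β̂₁) = 0.1155 says: if we drew many samples of n = 23 from the same population and refit each time, the fitted slopes would scatter with a standard deviation of roughly 0.1155 around the true β₁.

Relative precision:
- SE / |β̂₁| = 0.1155 / 1.2208 = 9.5%
- Rule of thumb (under 20%: precise; 20% to under 50%: moderately precise; 50% or more: imprecise) → precise

Link to the t-test: t = β̂₁ / SE(β̂₁) = 1.2208 / 0.1155 = 10.5697, the statistic for H₀: β₁ = 0.

What drives SE(β̂₁): more residual scatter → larger SE.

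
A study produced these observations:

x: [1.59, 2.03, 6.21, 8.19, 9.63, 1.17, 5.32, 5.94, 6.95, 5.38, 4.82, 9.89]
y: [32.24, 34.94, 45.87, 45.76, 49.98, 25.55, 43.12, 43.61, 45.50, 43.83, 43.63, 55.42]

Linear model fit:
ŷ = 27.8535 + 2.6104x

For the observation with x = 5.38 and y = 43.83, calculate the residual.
Residual = 1.9325

The residual is the difference between the actual value and the predicted value:

Residual = y - ŷ

Step 1: Calculate predicted value
ŷ = 27.8535 + 2.6104 × 5.38
ŷ = 41.8975

Step 2: Calculate residual
Residual = 43.83 - 41.8975
Residual = 1.9325

The residual is positive, so the observed y = 43.83 sits above the regression line (the line underestimates it by 1.9325).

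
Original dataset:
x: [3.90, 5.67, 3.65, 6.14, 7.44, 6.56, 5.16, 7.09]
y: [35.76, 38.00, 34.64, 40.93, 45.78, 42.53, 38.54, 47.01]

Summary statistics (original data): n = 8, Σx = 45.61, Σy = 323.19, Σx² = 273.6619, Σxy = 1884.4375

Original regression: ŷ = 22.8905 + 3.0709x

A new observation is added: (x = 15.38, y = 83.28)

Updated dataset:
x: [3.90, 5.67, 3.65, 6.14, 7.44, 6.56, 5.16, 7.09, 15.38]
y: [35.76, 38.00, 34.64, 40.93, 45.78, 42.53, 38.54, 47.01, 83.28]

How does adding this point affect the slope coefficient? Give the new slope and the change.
New slope β₁ = 4.2392 versus 3.0709 before: a change of +1.1683 (+38.0%).

x = 15.38 lies well outside the original x-range [3.65, 7.44] (x̄ ≈ 5.70), so this observation has high leverage and can move the slope substantially.

Step 1: Update the sums with the new point (n goes from 8 to 9)
Σx  = 45.61 + 15.38 = 60.99
Σy  = 323.19 + 83.28 = 406.47
Σx² = 273.6619 + 15.38² = 273.6619 + 236.5444 = 510.2063
Σxy = 1884.4375 + 15.38×83.28 = 1884.4375 + 1280.8464 = 3165.2839

Step 2: Recompute the slope with b₁ = (nΣxy − ΣxΣy) / (nΣx² − (Σx)²)
Numerator   = 9×3165.2839 − 60.99×406.47 = 28487.5551 − 24790.6053 = 3696.9498
Denominator = 9×510.2063 − 60.99² = 4591.8567 − 3719.7801 = 872.0766
b₁(new) = 3696.9498 / 872.0766 = 4.2392

(Same formula on the original sums: (8×1884.4375 − 45.61×323.19) / (8×273.6619 − 45.61²) = 334.8041 / 109.0231 = 3.0709, matching the given fit.)

Step 3: Change in slope
Δβ₁ = 4.2392 − 3.0709 = +1.1683
Relative change = +1.1683 / 3.0709 × 100% = +38.0%
→ the slope increases when the point is added.

A high-leverage point only changes the slope if it is off the original line; here y = 83.28 is above the original trend, so the slope increases.
In practice: refit with and without it and report both if conclusions differ; investigate whether it comes from the same population as the rest of the sample.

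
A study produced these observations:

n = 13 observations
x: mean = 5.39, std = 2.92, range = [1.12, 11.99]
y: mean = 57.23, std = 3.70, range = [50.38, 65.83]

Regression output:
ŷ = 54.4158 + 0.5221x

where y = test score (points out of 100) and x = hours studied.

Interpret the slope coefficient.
For each additional hour of study time, predicted test score increases by approximately 0.5221 points.

The slope coefficient β₁ = 0.5221 represents the marginal effect of study time on test score.

Interpretation:
- Study time up by 1 hour → predicted test score increases by 0.5221 points
- This is a linear approximation: the same per-unit change is assumed across the whole observed x range

The intercept β₀ = 54.4158 is the predicted test score when study time = 0; since the smallest observed x is 1.12, this is an extrapolation and mainly anchors the line.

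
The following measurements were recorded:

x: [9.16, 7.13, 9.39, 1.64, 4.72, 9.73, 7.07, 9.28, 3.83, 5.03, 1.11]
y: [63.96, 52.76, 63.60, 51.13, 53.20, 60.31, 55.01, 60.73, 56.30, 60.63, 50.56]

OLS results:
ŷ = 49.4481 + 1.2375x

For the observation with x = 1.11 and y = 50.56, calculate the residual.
Residual = -0.2617

The residual is the difference between the actual value and the predicted value:

Residual = y - ŷ

Step 1: Calculate predicted value
ŷ = 49.4481 + 1.2375 × 1.11
ŷ = 50.8217

Step 2: Calculate residual
Residual = 50.56 - 50.8217
Residual = -0.2617

Interpretation: the model overestimates the actual value by 0.2617 at this point (negative residual → observation lies below the fitted line).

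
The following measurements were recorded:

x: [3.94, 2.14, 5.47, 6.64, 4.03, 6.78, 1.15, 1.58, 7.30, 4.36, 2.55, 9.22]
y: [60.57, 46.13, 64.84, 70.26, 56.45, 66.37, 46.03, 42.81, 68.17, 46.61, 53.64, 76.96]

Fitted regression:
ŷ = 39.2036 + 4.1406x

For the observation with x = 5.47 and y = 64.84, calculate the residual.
Residual = 2.9873

The residual is the difference between the actual value and the predicted value:

Residual = y - ŷ

Step 1: Calculate predicted value
ŷ = 39.2036 + 4.1406 × 5.47
ŷ = 61.8527

Step 2: Calculate residual
Residual = 64.84 - 61.8527
Residual = 2.9873

Sign check: y > ŷ, so the point is above the line and the fit underestimates here.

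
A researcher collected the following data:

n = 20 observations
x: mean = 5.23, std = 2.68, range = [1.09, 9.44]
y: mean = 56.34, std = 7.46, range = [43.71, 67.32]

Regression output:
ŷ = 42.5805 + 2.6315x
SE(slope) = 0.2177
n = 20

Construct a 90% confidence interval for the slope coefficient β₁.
The 90% CI for β₁ is (2.2540, 3.0090)

Confidence interval for the slope:

The 90% CI for β₁ is: β̂₁ ± t*(α/2, n-2) × SE(β̂₁)

Step 1: Find critical t-value
- Confidence level = 0.9
- Degrees of freedom = n - 2 = 20 - 2 = 18
- t*(α/2, 18) = 1.7341

Step 2: Calculate margin of error
Margin = 1.7341 × 0.2177 = 0.3775

Step 3: Construct interval
CI = 2.6315 ± 0.3775
CI = (2.2540, 3.0090)

Interpretation: intervals built this way capture the true β₁ in 90% of repeated samples; here the plausible range for the per-unit effect of x on y is 2.2540 to 3.0090.
The interval does not include 0, suggesting a significant linear relationship.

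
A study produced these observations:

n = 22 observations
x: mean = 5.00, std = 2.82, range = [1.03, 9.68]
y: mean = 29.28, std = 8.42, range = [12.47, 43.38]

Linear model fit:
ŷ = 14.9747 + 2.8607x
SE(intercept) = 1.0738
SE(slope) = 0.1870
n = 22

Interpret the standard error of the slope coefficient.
SE(slope) = 0.1870 measures the uncertainty in the estimated slope. The coefficient is estimated precisely (SE/|β̂₁| = 6.5%).

SE(β̂₁) = 0.1870 says: if we drew many samples of n = 22 from the same population and refit each time, the fitted slopes would scatter with a standard deviation of roughly 0.1870 around the true β₁.

Relative precision:
- SE / |β̂₁| = 0.1870 / 2.8607 = 6.5%
- Rule of thumb (under 20%: precise; 20% to under 50%: moderately precise; 50% or more: imprecise) → precise

Rough 95% range (±2 SE): 2.8607 ± 0.3740 → (2.4867, 3.2347).

What drives SE(β̂₁): larger n (here n = 22) → smaller SE; wider spread of x values → smaller SE; more residual scatter → larger SE.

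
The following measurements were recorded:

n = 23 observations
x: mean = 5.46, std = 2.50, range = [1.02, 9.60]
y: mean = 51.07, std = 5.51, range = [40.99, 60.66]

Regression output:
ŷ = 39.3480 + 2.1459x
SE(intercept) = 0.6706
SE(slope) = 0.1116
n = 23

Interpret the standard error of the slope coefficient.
The slope 2.1459 is pinned down to within about ±0.1116 (one SE) by these data — relative uncertainty 5.2%, i.e. precise.

SE(β̂₁) = s / √Sxx, where s is the residual standard deviation and Sxx = Σ(x − x̄)². It is the yardstick for how far β̂₁ = 2.1459 could plausibly be from the true slope.

Relative precision:
- SE / |β̂₁| = 0.1116 / 2.1459 = 5.2%
- Rule of thumb (under 20%: precise; 20% to under 50%: moderately precise; 50% or more: imprecise) → precise

Link to interval estimation: a confidence interval for β₁ is β̂₁ ± t* × 0.1116, so SE sets the half-width per unit of t*.

What drives SE(β̂₁): more residual scatter → larger SE.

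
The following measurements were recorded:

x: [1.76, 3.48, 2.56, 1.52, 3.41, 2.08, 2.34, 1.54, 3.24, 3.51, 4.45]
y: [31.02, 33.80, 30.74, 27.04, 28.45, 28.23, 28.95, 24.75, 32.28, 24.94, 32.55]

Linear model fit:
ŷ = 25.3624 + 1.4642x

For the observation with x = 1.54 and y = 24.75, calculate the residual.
Residual = -2.8673

The residual is the difference between the actual value and the predicted value:

Residual = y - ŷ

Step 1: Calculate predicted value
ŷ = 25.3624 + 1.4642 × 1.54
ŷ = 27.6173

Step 2: Calculate residual
Residual = 24.75 - 27.6173
Residual = -2.8673

The residual is negative, so the observed y = 24.75 sits below the regression line (the line overestimates it by 2.8673).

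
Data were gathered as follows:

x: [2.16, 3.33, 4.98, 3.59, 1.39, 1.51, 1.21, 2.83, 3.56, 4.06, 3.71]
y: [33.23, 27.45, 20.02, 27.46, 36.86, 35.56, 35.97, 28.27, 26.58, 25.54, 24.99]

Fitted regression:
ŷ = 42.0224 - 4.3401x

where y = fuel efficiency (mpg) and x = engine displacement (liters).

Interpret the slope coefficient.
For each additional liter of engine displacement, predicted fuel efficiency decreases by approximately 4.3401 mpg.

The slope coefficient β₁ = -4.3401 represents the marginal effect of engine displacement on fuel efficiency.

Interpretation:
- Engine displacement up by 1 liter → predicted fuel efficiency decreases by 4.3401 mpg
- The effect is assumed constant over the observed range of x (linearity)
- The sign (−) gives the direction; the magnitude 4.3401 gives the size of the effect per liter

(β₀ = 42.0224 is the fitted value at x = 0 and is not part of the slope interpretation.)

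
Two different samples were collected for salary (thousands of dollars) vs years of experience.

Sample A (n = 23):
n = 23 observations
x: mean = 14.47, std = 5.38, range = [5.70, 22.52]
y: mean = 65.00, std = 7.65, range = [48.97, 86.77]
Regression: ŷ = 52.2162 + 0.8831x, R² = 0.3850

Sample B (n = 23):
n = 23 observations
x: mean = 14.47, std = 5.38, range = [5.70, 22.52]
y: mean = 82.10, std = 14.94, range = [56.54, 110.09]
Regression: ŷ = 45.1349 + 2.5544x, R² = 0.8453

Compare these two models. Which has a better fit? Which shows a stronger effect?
Model B has the better fit (R² = 0.8453 vs 0.3850). Model B shows the stronger effect (|β₁| = 2.5544 vs 0.8831).

Model Comparison:

Which explains more variance? (R²)
- Model A: R² = 0.3850 → 38.50% of variance in salary explained
- Model B: R² = 0.8453 → 84.53% of variance in salary explained
- 0.8453 > 0.3850 → Model B has the better fit

Effect size (slope magnitude):
- Model A: β₁ = 0.8831 → predicted salary rises 0.8831 thousand dollars per additional year of experience
- Model B: β₁ = 2.5544 → predicted salary rises 2.5544 thousand dollars per additional year of experience
- |0.8831| < |2.5544| → Model B shows the stronger marginal effect

Note: A steeper slope doesn't make a better model if the scatter around the line is large.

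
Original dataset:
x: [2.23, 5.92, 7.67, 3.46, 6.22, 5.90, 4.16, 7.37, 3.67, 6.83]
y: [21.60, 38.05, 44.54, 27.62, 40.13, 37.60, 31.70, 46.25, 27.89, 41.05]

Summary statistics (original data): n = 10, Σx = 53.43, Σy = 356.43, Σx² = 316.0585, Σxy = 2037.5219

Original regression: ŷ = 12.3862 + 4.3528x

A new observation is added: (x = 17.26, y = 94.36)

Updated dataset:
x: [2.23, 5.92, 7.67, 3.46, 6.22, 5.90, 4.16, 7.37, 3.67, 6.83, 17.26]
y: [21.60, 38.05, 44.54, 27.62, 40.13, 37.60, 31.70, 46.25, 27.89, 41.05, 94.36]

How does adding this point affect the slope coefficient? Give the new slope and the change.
New slope β₁ = 4.8172 versus 4.3528 before: a change of +0.4644 (+10.7%).

x = 17.26 lies well outside the original x-range [2.23, 7.67] (x̄ ≈ 5.34), so this observation has high leverage and can move the slope substantially.

Step 1: Update the sums with the new point (n goes from 10 to 11)
Σx  = 53.43 + 17.26 = 70.69
Σy  = 356.43 + 94.36 = 450.79
Σx² = 316.0585 + 17.26² = 316.0585 + 297.9076 = 613.9661
Σxy = 2037.5219 + 17.26×94.36 = 2037.5219 + 1628.6536 = 3666.1755

Step 2: Recompute the slope with b₁ = (nΣxy − ΣxΣy) / (nΣx² − (Σx)²)
Numerator   = 11×3666.1755 − 70.69×450.79 = 40327.9305 − 31866.3451 = 8461.5854
Denominator = 11×613.9661 − 70.69² = 6753.6271 − 4997.0761 = 1756.5510
b₁(new) = 8461.5854 / 1756.5510 = 4.8172

(Same formula on the original sums: (10×2037.5219 − 53.43×356.43) / (10×316.0585 − 53.43²) = 1331.1641 / 305.8201 = 4.3528, matching the given fit.)

Step 3: Change in slope
Δβ₁ = 4.8172 − 4.3528 = +0.4644
Relative change = +0.4644 / 4.3528 × 100% = +10.7%
→ the slope increases when the point is added.

A high-leverage point only changes the slope if it is off the original line; here y = 94.36 is above the original trend, so the slope increases.
In practice: examine leverage (hᵢ) and Cook's distance rather than deleting it automatically.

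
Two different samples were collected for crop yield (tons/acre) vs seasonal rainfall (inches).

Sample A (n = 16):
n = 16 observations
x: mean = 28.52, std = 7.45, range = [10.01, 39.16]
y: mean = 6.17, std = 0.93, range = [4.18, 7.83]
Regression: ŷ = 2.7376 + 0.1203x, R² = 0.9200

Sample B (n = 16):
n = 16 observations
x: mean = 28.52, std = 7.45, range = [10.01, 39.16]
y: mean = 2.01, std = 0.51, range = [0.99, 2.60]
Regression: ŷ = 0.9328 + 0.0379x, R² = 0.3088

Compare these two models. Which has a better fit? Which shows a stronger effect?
Model A has the better fit (R² = 0.9200 vs 0.3088). Model A shows the stronger effect (|β₁| = 0.1203 vs 0.0379).

Model Comparison:

Fit — compare R²:
- Model A: R² = 0.9200 → 92.00% of variance in crop yield explained
- Model B: R² = 0.3088 → 30.88% of variance in crop yield explained
- 0.9200 > 0.3088 → Model A has the better fit

Effect size (slope magnitude):
- Model A: β₁ = 0.1203 → predicted crop yield rises 0.1203 tons/acre per additional inch of rainfall
- Model B: β₁ = 0.0379 → predicted crop yield rises 0.0379 tons/acre per additional inch of rainfall
- |0.1203| > |0.0379| → Model A shows the stronger marginal effect

Notes:
- A better fit (higher R²) doesn't necessarily mean a more important relationship.
- A steeper slope doesn't make a better model if the scatter around the line is large.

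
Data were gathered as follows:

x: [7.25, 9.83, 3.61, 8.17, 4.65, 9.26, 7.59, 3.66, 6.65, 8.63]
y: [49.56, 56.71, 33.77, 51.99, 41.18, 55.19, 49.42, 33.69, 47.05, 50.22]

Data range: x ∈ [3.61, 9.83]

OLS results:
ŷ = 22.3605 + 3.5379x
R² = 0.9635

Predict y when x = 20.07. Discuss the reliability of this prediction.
The equation gives ŷ = 93.3662; however x = 20.07 is 10.24 units above the observed range, so this extrapolated value should not be trusted.

Prediction calculation:
ŷ = 22.3605 + 3.5379 × 20.07
ŷ = 93.3662

Reliability:
- Data range: x ∈ [3.61, 9.83]
- Prediction point: x = 20.07 is 10.24 units above the observed range → this is EXTRAPOLATION, not interpolation

Why that matters here:
- There are no observations near this x to validate the fitted line there
- Real relationships often flatten, saturate, or turn nonlinear at extremes

A defensible statement: 'if the linear trend continued to x = 20.07, y would be about 93.3662' — the premise is untested.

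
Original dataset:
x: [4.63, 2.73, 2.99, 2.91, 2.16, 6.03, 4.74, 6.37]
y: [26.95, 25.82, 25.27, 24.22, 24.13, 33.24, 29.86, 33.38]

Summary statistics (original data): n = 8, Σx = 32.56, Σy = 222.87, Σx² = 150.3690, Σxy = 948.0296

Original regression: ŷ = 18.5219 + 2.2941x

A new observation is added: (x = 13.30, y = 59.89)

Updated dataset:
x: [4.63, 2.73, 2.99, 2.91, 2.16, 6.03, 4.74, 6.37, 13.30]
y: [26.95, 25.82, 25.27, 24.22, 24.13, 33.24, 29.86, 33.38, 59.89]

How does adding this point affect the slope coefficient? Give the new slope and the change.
New slope β₁ = 3.2460 versus 2.2941 before: a change of +0.9519 (+41.5%).

x = 13.30 lies well outside the original x-range [2.16, 6.37] (x̄ ≈ 4.07), so this observation has high leverage and can move the slope substantially.

Step 1: Update the sums with the new point (n goes from 8 to 9)
Σx  = 32.56 + 13.30 = 45.86
Σy  = 222.87 + 59.89 = 282.76
Σx² = 150.3690 + 13.30² = 150.3690 + 176.8900 = 327.2590
Σxy = 948.0296 + 13.30×59.89 = 948.0296 + 796.5370 = 1744.5666

Step 2: Recompute the slope with b₁ = (nΣxy − ΣxΣy) / (nΣx² − (Σx)²)
Numerator   = 9×1744.5666 − 45.86×282.76 = 15701.0994 − 12967.3736 = 2733.7258
Denominator = 9×327.2590 − 45.86² = 2945.3310 − 2103.1396 = 842.1914
b₁(new) = 2733.7258 / 842.1914 = 3.2460

(Same formula on the original sums: (8×948.0296 − 32.56×222.87) / (8×150.3690 − 32.56²) = 327.5896 / 142.7984 = 2.2941, matching the given fit.)

Step 3: Change in slope
Δβ₁ = 3.2460 − 2.2941 = +0.9519
Relative change = +0.9519 / 2.2941 × 100% = +41.5%
→ the slope increases when the point is added.

Because the point sits above the extension of the original line at a high-leverage x, it tilts the fit up.
In practice: refit with and without it and report both if conclusions differ; investigate whether it comes from the same population as the rest of the sample.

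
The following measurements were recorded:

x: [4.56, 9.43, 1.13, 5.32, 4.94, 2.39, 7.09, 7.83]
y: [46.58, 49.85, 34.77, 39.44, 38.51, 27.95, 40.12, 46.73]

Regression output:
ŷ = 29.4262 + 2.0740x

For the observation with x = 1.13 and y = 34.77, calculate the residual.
Residual = 3.0002

The residual is the difference between the actual value and the predicted value:

Residual = y - ŷ

Step 1: Calculate predicted value
ŷ = 29.4262 + 2.0740 × 1.13
ŷ = 31.7698

Step 2: Calculate residual
Residual = 34.77 - 31.7698
Residual = 3.0002

Interpretation: the model underestimates the actual value by 3.0002 at this point (positive residual → observation lies above the fitted line).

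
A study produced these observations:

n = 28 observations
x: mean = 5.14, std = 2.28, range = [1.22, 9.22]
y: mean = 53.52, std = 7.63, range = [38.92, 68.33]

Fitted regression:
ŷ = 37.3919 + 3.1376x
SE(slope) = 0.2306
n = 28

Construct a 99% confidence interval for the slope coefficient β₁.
The 99% CI for β₁ is (2.4968, 3.7784)

Confidence interval for the slope:

The 99% CI for β₁ is: β̂₁ ± t*(α/2, n-2) × SE(β̂₁)

Step 1: Find critical t-value
- Confidence level = 0.99
- Degrees of freedom = n - 2 = 28 - 2 = 26
- t*(α/2, 26) = 2.7787

Step 2: Calculate margin of error
Margin = 2.7787 × 0.2306 = 0.6408

Step 3: Construct interval
CI = 3.1376 ± 0.6408
CI = (2.4968, 3.7784)

Interpretation: intervals built this way capture the true β₁ in 99% of repeated samples; here the plausible range for the per-unit effect of x on y is 2.4968 to 3.7784.
Both endpoints are positive, so the data support a genuinely positive slope at this confidence level.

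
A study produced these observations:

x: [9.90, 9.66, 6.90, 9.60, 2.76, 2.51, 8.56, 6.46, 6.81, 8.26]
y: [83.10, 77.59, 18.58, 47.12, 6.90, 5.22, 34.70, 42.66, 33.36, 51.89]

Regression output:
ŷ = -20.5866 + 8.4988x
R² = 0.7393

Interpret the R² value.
R² = 0.7393 means 73.93% of the variation in y is explained by the linear relationship with x. This indicates a strong fit.

R² = 1 − SS_res/SS_tot compares the residual scatter to the total scatter of y about its mean.

Here R² = 0.7393:
- Explained: 73.93% of the variation in y
- Unexplained (residual): 100% − 73.93% = 26.07%
- Rule of thumb (below 0.3 weak; 0.3 to below 0.7 moderate; 0.7 and above strong) → strong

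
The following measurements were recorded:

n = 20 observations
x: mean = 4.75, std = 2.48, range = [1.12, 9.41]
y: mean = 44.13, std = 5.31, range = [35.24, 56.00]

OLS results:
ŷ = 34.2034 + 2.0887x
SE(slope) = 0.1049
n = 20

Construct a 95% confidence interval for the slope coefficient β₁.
The 95% CI for β₁ is (1.8683, 2.3091)

Confidence interval for the slope:

The 95% CI for β₁ is: β̂₁ ± t*(α/2, n-2) × SE(β̂₁)

Step 1: Find critical t-value
- Confidence level = 0.95
- Degrees of freedom = n - 2 = 20 - 2 = 18
- t*(α/2, 18) = 2.1009

Step 2: Calculate margin of error
Margin = 2.1009 × 0.1049 = 0.2204

Step 3: Construct interval
CI = 2.0887 ± 0.2204
CI = (1.8683, 2.3091)

Interpretation: We are 95% confident that the true slope β₁ lies between 1.8683 and 2.3091.
Both endpoints are positive, so the data support a genuinely positive slope at this confidence level.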